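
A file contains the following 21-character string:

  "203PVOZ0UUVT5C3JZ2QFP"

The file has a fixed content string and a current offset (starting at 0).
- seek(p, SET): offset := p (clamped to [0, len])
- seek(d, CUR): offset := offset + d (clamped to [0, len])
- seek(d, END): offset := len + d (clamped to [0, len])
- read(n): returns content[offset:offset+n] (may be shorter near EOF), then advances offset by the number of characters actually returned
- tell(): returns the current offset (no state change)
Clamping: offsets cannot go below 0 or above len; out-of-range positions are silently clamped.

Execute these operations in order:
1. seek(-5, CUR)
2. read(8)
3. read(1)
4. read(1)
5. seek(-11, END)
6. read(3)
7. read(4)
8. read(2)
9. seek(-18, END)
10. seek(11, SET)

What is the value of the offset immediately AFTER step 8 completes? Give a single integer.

Answer: 19

Derivation:
After 1 (seek(-5, CUR)): offset=0
After 2 (read(8)): returned '203PVOZ0', offset=8
After 3 (read(1)): returned 'U', offset=9
After 4 (read(1)): returned 'U', offset=10
After 5 (seek(-11, END)): offset=10
After 6 (read(3)): returned 'VT5', offset=13
After 7 (read(4)): returned 'C3JZ', offset=17
After 8 (read(2)): returned '2Q', offset=19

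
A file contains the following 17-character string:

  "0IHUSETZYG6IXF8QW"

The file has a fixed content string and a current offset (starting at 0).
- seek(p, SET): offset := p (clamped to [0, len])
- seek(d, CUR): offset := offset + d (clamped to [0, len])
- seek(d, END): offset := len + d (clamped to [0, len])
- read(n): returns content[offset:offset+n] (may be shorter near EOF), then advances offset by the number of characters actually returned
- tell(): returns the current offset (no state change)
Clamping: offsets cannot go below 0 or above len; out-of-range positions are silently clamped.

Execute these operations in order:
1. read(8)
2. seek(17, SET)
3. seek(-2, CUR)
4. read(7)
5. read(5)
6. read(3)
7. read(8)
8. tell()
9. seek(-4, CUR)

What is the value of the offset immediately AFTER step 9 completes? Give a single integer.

After 1 (read(8)): returned '0IHUSETZ', offset=8
After 2 (seek(17, SET)): offset=17
After 3 (seek(-2, CUR)): offset=15
After 4 (read(7)): returned 'QW', offset=17
After 5 (read(5)): returned '', offset=17
After 6 (read(3)): returned '', offset=17
After 7 (read(8)): returned '', offset=17
After 8 (tell()): offset=17
After 9 (seek(-4, CUR)): offset=13

Answer: 13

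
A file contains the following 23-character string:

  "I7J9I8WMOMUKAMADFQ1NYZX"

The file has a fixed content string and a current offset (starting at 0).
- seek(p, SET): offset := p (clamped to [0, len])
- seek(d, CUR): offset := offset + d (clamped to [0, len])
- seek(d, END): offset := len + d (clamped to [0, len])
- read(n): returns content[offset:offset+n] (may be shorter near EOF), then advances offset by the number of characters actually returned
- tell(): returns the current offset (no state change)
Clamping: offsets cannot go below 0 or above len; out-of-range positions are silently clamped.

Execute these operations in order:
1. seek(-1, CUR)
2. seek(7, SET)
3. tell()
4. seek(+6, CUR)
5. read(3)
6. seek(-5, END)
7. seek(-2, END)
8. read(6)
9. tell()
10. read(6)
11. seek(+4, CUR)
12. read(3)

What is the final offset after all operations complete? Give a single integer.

Answer: 23

Derivation:
After 1 (seek(-1, CUR)): offset=0
After 2 (seek(7, SET)): offset=7
After 3 (tell()): offset=7
After 4 (seek(+6, CUR)): offset=13
After 5 (read(3)): returned 'MAD', offset=16
After 6 (seek(-5, END)): offset=18
After 7 (seek(-2, END)): offset=21
After 8 (read(6)): returned 'ZX', offset=23
After 9 (tell()): offset=23
After 10 (read(6)): returned '', offset=23
After 11 (seek(+4, CUR)): offset=23
After 12 (read(3)): returned '', offset=23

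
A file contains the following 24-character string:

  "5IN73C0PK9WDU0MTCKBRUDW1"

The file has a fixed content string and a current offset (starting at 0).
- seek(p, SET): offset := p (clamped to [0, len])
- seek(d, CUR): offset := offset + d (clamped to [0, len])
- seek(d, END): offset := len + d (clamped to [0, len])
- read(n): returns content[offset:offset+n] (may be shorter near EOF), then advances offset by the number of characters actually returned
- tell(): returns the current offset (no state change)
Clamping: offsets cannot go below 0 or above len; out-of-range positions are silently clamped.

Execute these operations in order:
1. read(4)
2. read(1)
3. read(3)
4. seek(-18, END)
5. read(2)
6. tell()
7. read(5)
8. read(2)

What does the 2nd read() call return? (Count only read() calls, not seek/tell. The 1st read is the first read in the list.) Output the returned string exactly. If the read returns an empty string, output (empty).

After 1 (read(4)): returned '5IN7', offset=4
After 2 (read(1)): returned '3', offset=5
After 3 (read(3)): returned 'C0P', offset=8
After 4 (seek(-18, END)): offset=6
After 5 (read(2)): returned '0P', offset=8
After 6 (tell()): offset=8
After 7 (read(5)): returned 'K9WDU', offset=13
After 8 (read(2)): returned '0M', offset=15

Answer: 3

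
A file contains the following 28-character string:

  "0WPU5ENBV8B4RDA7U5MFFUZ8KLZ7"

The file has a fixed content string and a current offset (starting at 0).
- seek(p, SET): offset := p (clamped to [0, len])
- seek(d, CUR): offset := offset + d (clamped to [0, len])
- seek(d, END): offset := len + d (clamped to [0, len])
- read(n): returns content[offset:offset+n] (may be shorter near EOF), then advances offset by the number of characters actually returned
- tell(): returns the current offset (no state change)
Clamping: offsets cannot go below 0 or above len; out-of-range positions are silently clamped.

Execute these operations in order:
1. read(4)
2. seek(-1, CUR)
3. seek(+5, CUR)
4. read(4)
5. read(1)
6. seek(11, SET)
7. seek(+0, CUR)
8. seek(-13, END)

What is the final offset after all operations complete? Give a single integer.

Answer: 15

Derivation:
After 1 (read(4)): returned '0WPU', offset=4
After 2 (seek(-1, CUR)): offset=3
After 3 (seek(+5, CUR)): offset=8
After 4 (read(4)): returned 'V8B4', offset=12
After 5 (read(1)): returned 'R', offset=13
After 6 (seek(11, SET)): offset=11
After 7 (seek(+0, CUR)): offset=11
After 8 (seek(-13, END)): offset=15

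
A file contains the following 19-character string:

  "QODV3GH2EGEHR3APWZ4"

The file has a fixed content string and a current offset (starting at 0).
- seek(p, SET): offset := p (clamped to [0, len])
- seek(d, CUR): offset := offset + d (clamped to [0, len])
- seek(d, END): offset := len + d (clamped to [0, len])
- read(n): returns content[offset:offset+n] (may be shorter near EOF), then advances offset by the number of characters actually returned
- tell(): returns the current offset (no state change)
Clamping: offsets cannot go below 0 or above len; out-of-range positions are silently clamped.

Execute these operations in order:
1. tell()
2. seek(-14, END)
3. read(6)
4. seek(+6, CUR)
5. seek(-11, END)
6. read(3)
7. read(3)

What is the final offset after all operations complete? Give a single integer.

Answer: 14

Derivation:
After 1 (tell()): offset=0
After 2 (seek(-14, END)): offset=5
After 3 (read(6)): returned 'GH2EGE', offset=11
After 4 (seek(+6, CUR)): offset=17
After 5 (seek(-11, END)): offset=8
After 6 (read(3)): returned 'EGE', offset=11
After 7 (read(3)): returned 'HR3', offset=14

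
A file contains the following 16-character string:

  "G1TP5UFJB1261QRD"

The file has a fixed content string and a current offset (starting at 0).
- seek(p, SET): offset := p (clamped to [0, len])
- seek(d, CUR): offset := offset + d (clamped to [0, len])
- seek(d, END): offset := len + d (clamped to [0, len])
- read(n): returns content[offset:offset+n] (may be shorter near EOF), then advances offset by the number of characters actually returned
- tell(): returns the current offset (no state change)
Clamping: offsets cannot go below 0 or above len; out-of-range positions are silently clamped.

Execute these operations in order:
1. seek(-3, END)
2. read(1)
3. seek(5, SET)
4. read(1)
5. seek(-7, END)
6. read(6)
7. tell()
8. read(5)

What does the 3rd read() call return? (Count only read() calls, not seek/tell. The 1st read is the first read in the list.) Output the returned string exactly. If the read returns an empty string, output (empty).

After 1 (seek(-3, END)): offset=13
After 2 (read(1)): returned 'Q', offset=14
After 3 (seek(5, SET)): offset=5
After 4 (read(1)): returned 'U', offset=6
After 5 (seek(-7, END)): offset=9
After 6 (read(6)): returned '1261QR', offset=15
After 7 (tell()): offset=15
After 8 (read(5)): returned 'D', offset=16

Answer: 1261QR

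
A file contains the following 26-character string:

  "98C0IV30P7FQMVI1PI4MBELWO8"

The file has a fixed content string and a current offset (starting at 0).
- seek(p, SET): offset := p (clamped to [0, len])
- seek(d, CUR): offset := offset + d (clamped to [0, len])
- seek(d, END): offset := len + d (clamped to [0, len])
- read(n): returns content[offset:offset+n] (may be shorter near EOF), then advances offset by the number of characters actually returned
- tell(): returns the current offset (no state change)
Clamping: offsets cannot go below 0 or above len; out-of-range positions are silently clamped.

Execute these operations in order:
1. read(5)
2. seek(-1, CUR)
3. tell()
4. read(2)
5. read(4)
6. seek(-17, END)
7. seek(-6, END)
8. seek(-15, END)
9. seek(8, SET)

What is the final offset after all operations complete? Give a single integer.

Answer: 8

Derivation:
After 1 (read(5)): returned '98C0I', offset=5
After 2 (seek(-1, CUR)): offset=4
After 3 (tell()): offset=4
After 4 (read(2)): returned 'IV', offset=6
After 5 (read(4)): returned '30P7', offset=10
After 6 (seek(-17, END)): offset=9
After 7 (seek(-6, END)): offset=20
After 8 (seek(-15, END)): offset=11
After 9 (seek(8, SET)): offset=8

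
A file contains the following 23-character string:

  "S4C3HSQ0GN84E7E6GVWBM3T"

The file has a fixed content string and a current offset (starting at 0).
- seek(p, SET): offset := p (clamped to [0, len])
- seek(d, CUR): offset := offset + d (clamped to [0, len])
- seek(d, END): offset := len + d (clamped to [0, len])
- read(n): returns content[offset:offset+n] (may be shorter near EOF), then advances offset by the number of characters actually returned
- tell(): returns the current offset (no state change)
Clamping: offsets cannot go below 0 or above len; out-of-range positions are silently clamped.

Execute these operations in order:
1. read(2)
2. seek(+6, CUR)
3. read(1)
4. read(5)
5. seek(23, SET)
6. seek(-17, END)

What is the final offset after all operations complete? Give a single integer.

Answer: 6

Derivation:
After 1 (read(2)): returned 'S4', offset=2
After 2 (seek(+6, CUR)): offset=8
After 3 (read(1)): returned 'G', offset=9
After 4 (read(5)): returned 'N84E7', offset=14
After 5 (seek(23, SET)): offset=23
After 6 (seek(-17, END)): offset=6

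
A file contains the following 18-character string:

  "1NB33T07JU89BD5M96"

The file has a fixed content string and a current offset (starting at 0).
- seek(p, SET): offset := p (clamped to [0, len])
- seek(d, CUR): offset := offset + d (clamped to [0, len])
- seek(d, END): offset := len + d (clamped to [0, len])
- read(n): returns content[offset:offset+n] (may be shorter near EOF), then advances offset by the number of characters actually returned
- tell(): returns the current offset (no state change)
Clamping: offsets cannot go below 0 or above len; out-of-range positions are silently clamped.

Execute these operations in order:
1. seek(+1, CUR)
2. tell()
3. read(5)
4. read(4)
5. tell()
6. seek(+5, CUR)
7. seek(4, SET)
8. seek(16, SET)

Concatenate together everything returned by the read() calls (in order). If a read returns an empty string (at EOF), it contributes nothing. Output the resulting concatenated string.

Answer: NB33T07JU

Derivation:
After 1 (seek(+1, CUR)): offset=1
After 2 (tell()): offset=1
After 3 (read(5)): returned 'NB33T', offset=6
After 4 (read(4)): returned '07JU', offset=10
After 5 (tell()): offset=10
After 6 (seek(+5, CUR)): offset=15
After 7 (seek(4, SET)): offset=4
After 8 (seek(16, SET)): offset=16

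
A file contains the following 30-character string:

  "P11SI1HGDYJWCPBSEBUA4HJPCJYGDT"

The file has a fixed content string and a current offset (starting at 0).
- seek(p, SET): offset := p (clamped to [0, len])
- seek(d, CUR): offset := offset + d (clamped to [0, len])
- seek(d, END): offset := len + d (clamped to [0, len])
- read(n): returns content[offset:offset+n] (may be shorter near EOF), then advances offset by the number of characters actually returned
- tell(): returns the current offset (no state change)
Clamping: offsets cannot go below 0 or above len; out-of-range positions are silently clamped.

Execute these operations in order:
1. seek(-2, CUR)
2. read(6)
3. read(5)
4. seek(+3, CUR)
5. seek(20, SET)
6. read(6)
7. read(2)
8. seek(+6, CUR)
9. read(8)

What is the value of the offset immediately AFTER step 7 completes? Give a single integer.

After 1 (seek(-2, CUR)): offset=0
After 2 (read(6)): returned 'P11SI1', offset=6
After 3 (read(5)): returned 'HGDYJ', offset=11
After 4 (seek(+3, CUR)): offset=14
After 5 (seek(20, SET)): offset=20
After 6 (read(6)): returned '4HJPCJ', offset=26
After 7 (read(2)): returned 'YG', offset=28

Answer: 28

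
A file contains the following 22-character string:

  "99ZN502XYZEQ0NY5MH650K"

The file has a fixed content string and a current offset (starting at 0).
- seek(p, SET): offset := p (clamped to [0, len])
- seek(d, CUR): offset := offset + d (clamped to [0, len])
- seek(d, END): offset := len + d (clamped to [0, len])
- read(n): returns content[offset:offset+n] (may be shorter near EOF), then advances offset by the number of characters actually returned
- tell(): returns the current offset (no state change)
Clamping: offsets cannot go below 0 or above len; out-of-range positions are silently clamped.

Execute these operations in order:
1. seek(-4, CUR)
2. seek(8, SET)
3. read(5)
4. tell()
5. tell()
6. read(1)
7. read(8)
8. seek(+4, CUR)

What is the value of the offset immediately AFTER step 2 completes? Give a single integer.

After 1 (seek(-4, CUR)): offset=0
After 2 (seek(8, SET)): offset=8

Answer: 8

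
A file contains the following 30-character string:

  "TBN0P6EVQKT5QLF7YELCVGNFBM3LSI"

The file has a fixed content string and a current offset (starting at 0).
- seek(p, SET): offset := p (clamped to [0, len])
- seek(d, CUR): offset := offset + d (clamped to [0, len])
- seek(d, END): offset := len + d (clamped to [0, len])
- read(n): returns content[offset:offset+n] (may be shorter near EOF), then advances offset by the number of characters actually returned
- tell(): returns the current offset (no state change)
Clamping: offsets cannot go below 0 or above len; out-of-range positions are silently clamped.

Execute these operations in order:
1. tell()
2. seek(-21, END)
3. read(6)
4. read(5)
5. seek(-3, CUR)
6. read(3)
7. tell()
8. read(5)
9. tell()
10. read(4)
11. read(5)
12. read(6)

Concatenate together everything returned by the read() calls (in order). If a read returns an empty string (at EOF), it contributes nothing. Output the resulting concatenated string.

Answer: KT5QLF7YELCELCVGNFBM3LSI

Derivation:
After 1 (tell()): offset=0
After 2 (seek(-21, END)): offset=9
After 3 (read(6)): returned 'KT5QLF', offset=15
After 4 (read(5)): returned '7YELC', offset=20
After 5 (seek(-3, CUR)): offset=17
After 6 (read(3)): returned 'ELC', offset=20
After 7 (tell()): offset=20
After 8 (read(5)): returned 'VGNFB', offset=25
After 9 (tell()): offset=25
After 10 (read(4)): returned 'M3LS', offset=29
After 11 (read(5)): returned 'I', offset=30
After 12 (read(6)): returned '', offset=30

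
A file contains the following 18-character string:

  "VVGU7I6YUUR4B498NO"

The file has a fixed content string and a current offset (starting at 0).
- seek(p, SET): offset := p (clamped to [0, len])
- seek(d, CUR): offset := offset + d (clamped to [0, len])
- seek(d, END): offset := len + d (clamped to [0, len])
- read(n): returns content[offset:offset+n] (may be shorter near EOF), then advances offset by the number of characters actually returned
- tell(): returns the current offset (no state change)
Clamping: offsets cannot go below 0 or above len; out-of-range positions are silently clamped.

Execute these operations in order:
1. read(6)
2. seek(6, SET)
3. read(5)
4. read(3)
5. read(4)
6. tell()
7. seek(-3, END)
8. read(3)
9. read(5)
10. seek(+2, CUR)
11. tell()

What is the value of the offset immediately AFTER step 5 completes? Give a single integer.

Answer: 18

Derivation:
After 1 (read(6)): returned 'VVGU7I', offset=6
After 2 (seek(6, SET)): offset=6
After 3 (read(5)): returned '6YUUR', offset=11
After 4 (read(3)): returned '4B4', offset=14
After 5 (read(4)): returned '98NO', offset=18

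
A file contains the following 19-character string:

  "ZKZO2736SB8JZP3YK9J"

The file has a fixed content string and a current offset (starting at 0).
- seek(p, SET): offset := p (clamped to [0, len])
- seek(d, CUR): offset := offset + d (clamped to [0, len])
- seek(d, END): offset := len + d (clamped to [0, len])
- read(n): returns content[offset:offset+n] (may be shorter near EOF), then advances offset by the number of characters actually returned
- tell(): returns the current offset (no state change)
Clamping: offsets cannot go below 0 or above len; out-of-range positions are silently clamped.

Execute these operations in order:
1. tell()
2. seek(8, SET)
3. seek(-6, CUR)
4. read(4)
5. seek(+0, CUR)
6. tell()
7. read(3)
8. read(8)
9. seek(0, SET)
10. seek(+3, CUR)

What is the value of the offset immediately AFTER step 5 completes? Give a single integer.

Answer: 6

Derivation:
After 1 (tell()): offset=0
After 2 (seek(8, SET)): offset=8
After 3 (seek(-6, CUR)): offset=2
After 4 (read(4)): returned 'ZO27', offset=6
After 5 (seek(+0, CUR)): offset=6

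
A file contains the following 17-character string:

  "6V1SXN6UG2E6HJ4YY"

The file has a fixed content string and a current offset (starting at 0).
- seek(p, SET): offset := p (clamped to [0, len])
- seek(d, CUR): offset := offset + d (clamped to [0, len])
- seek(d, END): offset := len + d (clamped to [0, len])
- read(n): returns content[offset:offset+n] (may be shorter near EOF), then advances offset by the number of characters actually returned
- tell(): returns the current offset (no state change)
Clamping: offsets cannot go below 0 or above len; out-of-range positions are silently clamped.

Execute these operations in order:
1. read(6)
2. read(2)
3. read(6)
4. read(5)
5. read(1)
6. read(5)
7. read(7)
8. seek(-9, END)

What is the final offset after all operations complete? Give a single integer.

Answer: 8

Derivation:
After 1 (read(6)): returned '6V1SXN', offset=6
After 2 (read(2)): returned '6U', offset=8
After 3 (read(6)): returned 'G2E6HJ', offset=14
After 4 (read(5)): returned '4YY', offset=17
After 5 (read(1)): returned '', offset=17
After 6 (read(5)): returned '', offset=17
After 7 (read(7)): returned '', offset=17
After 8 (seek(-9, END)): offset=8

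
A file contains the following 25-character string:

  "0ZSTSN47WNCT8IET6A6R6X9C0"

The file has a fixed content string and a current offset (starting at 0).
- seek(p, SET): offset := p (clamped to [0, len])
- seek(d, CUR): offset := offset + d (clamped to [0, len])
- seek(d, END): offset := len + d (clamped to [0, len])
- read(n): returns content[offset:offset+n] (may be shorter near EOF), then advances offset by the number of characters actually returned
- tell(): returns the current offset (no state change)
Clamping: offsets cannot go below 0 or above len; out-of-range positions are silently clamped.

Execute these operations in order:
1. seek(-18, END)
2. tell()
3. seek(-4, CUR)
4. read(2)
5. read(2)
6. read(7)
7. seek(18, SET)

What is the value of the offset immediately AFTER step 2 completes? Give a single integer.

Answer: 7

Derivation:
After 1 (seek(-18, END)): offset=7
After 2 (tell()): offset=7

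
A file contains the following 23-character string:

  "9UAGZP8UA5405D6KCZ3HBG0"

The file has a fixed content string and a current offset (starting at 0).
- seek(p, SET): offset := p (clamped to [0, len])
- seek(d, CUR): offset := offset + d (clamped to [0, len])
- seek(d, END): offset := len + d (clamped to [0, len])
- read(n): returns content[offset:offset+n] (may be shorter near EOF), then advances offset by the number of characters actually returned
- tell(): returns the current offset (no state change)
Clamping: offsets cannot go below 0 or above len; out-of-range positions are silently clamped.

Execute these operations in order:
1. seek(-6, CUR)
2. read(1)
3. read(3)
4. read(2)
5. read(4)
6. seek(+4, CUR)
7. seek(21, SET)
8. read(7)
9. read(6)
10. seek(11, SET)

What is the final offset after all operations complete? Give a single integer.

After 1 (seek(-6, CUR)): offset=0
After 2 (read(1)): returned '9', offset=1
After 3 (read(3)): returned 'UAG', offset=4
After 4 (read(2)): returned 'ZP', offset=6
After 5 (read(4)): returned '8UA5', offset=10
After 6 (seek(+4, CUR)): offset=14
After 7 (seek(21, SET)): offset=21
After 8 (read(7)): returned 'G0', offset=23
After 9 (read(6)): returned '', offset=23
After 10 (seek(11, SET)): offset=11

Answer: 11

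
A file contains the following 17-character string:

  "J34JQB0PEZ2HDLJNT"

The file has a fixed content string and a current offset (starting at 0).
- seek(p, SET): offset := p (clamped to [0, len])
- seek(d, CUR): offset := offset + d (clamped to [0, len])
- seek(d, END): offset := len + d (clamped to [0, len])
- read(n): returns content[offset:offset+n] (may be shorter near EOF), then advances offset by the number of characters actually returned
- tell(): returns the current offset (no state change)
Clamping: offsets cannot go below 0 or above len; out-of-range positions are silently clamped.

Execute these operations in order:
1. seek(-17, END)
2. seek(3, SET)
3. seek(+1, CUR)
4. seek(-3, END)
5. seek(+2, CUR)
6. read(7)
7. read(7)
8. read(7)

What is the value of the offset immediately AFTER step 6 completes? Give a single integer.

After 1 (seek(-17, END)): offset=0
After 2 (seek(3, SET)): offset=3
After 3 (seek(+1, CUR)): offset=4
After 4 (seek(-3, END)): offset=14
After 5 (seek(+2, CUR)): offset=16
After 6 (read(7)): returned 'T', offset=17

Answer: 17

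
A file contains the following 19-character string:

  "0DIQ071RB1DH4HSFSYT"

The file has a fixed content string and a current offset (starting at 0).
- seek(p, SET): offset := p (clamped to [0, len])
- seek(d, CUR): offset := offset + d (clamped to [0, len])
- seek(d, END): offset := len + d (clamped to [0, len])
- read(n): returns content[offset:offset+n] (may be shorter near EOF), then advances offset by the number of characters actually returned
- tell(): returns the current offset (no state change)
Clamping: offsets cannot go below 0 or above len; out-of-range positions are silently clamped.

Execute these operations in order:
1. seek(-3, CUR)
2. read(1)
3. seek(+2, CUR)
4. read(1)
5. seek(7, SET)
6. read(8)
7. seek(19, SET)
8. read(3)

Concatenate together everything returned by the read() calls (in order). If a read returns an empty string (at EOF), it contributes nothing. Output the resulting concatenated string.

After 1 (seek(-3, CUR)): offset=0
After 2 (read(1)): returned '0', offset=1
After 3 (seek(+2, CUR)): offset=3
After 4 (read(1)): returned 'Q', offset=4
After 5 (seek(7, SET)): offset=7
After 6 (read(8)): returned 'RB1DH4HS', offset=15
After 7 (seek(19, SET)): offset=19
After 8 (read(3)): returned '', offset=19

Answer: 0QRB1DH4HS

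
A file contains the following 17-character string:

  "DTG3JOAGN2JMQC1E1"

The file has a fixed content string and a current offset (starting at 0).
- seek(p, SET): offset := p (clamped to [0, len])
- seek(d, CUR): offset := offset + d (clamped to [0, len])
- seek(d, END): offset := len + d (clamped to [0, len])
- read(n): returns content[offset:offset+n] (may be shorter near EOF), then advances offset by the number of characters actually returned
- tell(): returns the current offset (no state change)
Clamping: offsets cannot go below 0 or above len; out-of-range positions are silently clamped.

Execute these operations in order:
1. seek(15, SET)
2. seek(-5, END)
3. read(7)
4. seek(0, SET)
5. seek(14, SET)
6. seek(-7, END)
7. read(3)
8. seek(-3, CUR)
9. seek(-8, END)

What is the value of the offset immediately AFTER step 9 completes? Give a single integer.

Answer: 9

Derivation:
After 1 (seek(15, SET)): offset=15
After 2 (seek(-5, END)): offset=12
After 3 (read(7)): returned 'QC1E1', offset=17
After 4 (seek(0, SET)): offset=0
After 5 (seek(14, SET)): offset=14
After 6 (seek(-7, END)): offset=10
After 7 (read(3)): returned 'JMQ', offset=13
After 8 (seek(-3, CUR)): offset=10
After 9 (seek(-8, END)): offset=9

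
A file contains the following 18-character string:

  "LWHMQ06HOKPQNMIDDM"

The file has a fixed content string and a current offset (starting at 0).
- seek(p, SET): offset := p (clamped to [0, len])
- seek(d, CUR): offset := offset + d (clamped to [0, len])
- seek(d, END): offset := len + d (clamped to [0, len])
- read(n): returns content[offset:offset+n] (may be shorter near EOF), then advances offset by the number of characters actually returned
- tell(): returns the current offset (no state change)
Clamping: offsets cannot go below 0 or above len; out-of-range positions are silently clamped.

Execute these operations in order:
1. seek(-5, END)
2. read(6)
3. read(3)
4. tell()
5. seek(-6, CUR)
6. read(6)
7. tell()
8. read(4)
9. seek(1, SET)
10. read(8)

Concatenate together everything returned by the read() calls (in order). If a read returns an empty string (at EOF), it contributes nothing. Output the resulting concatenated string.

After 1 (seek(-5, END)): offset=13
After 2 (read(6)): returned 'MIDDM', offset=18
After 3 (read(3)): returned '', offset=18
After 4 (tell()): offset=18
After 5 (seek(-6, CUR)): offset=12
After 6 (read(6)): returned 'NMIDDM', offset=18
After 7 (tell()): offset=18
After 8 (read(4)): returned '', offset=18
After 9 (seek(1, SET)): offset=1
After 10 (read(8)): returned 'WHMQ06HO', offset=9

Answer: MIDDMNMIDDMWHMQ06HO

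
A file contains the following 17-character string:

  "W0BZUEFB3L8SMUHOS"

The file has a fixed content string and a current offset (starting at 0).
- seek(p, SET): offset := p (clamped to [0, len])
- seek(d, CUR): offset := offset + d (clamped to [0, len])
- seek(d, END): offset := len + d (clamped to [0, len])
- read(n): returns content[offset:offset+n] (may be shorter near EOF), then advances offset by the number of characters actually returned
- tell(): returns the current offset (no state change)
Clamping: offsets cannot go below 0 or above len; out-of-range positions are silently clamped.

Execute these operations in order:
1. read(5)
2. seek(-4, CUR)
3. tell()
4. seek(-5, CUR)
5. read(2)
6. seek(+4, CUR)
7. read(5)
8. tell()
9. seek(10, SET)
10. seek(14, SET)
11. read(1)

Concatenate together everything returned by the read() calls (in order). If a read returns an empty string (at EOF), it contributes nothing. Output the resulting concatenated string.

Answer: W0BZUW0FB3L8H

Derivation:
After 1 (read(5)): returned 'W0BZU', offset=5
After 2 (seek(-4, CUR)): offset=1
After 3 (tell()): offset=1
After 4 (seek(-5, CUR)): offset=0
After 5 (read(2)): returned 'W0', offset=2
After 6 (seek(+4, CUR)): offset=6
After 7 (read(5)): returned 'FB3L8', offset=11
After 8 (tell()): offset=11
After 9 (seek(10, SET)): offset=10
After 10 (seek(14, SET)): offset=14
After 11 (read(1)): returned 'H', offset=15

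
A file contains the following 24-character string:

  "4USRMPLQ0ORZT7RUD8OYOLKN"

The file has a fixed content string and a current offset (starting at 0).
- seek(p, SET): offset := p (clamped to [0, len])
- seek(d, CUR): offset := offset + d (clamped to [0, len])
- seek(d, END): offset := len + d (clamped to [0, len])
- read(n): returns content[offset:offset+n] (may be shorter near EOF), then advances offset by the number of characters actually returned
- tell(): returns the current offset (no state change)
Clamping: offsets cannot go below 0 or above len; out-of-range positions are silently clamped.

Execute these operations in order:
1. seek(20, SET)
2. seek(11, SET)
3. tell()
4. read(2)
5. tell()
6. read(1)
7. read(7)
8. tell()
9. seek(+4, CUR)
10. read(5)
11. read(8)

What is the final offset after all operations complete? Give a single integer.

Answer: 24

Derivation:
After 1 (seek(20, SET)): offset=20
After 2 (seek(11, SET)): offset=11
After 3 (tell()): offset=11
After 4 (read(2)): returned 'ZT', offset=13
After 5 (tell()): offset=13
After 6 (read(1)): returned '7', offset=14
After 7 (read(7)): returned 'RUD8OYO', offset=21
After 8 (tell()): offset=21
After 9 (seek(+4, CUR)): offset=24
After 10 (read(5)): returned '', offset=24
After 11 (read(8)): returned '', offset=24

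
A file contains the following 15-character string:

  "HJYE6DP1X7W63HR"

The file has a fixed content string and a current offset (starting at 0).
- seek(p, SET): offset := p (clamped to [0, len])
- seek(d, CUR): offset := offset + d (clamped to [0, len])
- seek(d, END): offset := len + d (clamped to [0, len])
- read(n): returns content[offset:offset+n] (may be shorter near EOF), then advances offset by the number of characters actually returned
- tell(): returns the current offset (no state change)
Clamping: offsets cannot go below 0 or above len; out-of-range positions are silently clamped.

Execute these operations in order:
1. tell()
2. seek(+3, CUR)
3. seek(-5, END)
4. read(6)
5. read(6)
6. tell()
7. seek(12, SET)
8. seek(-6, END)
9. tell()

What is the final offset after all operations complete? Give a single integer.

Answer: 9

Derivation:
After 1 (tell()): offset=0
After 2 (seek(+3, CUR)): offset=3
After 3 (seek(-5, END)): offset=10
After 4 (read(6)): returned 'W63HR', offset=15
After 5 (read(6)): returned '', offset=15
After 6 (tell()): offset=15
After 7 (seek(12, SET)): offset=12
After 8 (seek(-6, END)): offset=9
After 9 (tell()): offset=9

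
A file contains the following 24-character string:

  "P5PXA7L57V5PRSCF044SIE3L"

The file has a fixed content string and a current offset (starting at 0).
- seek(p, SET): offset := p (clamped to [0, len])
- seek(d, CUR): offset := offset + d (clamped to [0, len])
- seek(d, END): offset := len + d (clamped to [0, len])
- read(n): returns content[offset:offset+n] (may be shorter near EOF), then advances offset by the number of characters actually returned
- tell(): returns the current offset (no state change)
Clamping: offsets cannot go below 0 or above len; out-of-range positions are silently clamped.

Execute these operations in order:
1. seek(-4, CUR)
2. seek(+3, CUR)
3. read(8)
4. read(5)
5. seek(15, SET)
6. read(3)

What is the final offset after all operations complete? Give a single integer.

Answer: 18

Derivation:
After 1 (seek(-4, CUR)): offset=0
After 2 (seek(+3, CUR)): offset=3
After 3 (read(8)): returned 'XA7L57V5', offset=11
After 4 (read(5)): returned 'PRSCF', offset=16
After 5 (seek(15, SET)): offset=15
After 6 (read(3)): returned 'F04', offset=18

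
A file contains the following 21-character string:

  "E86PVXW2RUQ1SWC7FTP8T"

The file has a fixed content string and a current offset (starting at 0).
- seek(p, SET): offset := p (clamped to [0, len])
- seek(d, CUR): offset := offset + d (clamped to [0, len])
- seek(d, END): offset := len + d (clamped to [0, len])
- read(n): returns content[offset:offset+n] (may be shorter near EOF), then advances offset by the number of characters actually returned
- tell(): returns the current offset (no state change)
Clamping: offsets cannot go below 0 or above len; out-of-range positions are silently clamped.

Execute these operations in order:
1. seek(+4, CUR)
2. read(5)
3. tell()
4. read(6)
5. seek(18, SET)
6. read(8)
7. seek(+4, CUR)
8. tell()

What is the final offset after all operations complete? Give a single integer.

After 1 (seek(+4, CUR)): offset=4
After 2 (read(5)): returned 'VXW2R', offset=9
After 3 (tell()): offset=9
After 4 (read(6)): returned 'UQ1SWC', offset=15
After 5 (seek(18, SET)): offset=18
After 6 (read(8)): returned 'P8T', offset=21
After 7 (seek(+4, CUR)): offset=21
After 8 (tell()): offset=21

Answer: 21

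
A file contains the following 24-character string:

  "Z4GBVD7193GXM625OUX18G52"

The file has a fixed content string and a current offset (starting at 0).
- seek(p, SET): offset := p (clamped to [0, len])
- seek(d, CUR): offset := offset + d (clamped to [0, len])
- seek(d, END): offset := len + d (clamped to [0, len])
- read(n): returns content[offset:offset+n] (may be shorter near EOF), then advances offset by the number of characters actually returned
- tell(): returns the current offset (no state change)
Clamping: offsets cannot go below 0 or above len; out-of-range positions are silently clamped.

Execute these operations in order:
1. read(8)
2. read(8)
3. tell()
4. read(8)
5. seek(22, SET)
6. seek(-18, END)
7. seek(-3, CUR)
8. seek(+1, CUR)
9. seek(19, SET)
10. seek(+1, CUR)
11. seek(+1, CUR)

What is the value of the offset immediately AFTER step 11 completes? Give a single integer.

After 1 (read(8)): returned 'Z4GBVD71', offset=8
After 2 (read(8)): returned '93GXM625', offset=16
After 3 (tell()): offset=16
After 4 (read(8)): returned 'OUX18G52', offset=24
After 5 (seek(22, SET)): offset=22
After 6 (seek(-18, END)): offset=6
After 7 (seek(-3, CUR)): offset=3
After 8 (seek(+1, CUR)): offset=4
After 9 (seek(19, SET)): offset=19
After 10 (seek(+1, CUR)): offset=20
After 11 (seek(+1, CUR)): offset=21

Answer: 21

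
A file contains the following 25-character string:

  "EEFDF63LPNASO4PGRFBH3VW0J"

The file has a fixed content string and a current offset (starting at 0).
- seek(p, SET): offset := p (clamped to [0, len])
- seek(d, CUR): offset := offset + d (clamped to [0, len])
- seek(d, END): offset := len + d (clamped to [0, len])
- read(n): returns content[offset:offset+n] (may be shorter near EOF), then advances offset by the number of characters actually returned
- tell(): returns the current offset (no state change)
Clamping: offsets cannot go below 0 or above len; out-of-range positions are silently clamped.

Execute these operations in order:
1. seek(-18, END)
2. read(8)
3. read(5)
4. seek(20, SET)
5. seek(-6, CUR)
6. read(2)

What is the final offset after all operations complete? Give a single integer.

After 1 (seek(-18, END)): offset=7
After 2 (read(8)): returned 'LPNASO4P', offset=15
After 3 (read(5)): returned 'GRFBH', offset=20
After 4 (seek(20, SET)): offset=20
After 5 (seek(-6, CUR)): offset=14
After 6 (read(2)): returned 'PG', offset=16

Answer: 16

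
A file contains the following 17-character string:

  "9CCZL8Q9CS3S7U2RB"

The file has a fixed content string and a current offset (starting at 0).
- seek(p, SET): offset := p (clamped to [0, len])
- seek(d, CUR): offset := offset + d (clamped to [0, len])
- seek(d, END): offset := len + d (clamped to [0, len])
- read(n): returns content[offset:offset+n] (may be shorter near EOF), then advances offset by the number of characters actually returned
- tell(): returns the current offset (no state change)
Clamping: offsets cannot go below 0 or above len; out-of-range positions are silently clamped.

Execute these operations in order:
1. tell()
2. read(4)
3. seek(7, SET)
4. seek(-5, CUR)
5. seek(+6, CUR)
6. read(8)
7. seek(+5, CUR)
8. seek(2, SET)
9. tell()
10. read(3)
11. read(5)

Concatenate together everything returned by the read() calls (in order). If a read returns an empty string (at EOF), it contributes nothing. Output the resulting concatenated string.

Answer: 9CCZCS3S7U2RCZL8Q9CS

Derivation:
After 1 (tell()): offset=0
After 2 (read(4)): returned '9CCZ', offset=4
After 3 (seek(7, SET)): offset=7
After 4 (seek(-5, CUR)): offset=2
After 5 (seek(+6, CUR)): offset=8
After 6 (read(8)): returned 'CS3S7U2R', offset=16
After 7 (seek(+5, CUR)): offset=17
After 8 (seek(2, SET)): offset=2
After 9 (tell()): offset=2
After 10 (read(3)): returned 'CZL', offset=5
After 11 (read(5)): returned '8Q9CS', offset=10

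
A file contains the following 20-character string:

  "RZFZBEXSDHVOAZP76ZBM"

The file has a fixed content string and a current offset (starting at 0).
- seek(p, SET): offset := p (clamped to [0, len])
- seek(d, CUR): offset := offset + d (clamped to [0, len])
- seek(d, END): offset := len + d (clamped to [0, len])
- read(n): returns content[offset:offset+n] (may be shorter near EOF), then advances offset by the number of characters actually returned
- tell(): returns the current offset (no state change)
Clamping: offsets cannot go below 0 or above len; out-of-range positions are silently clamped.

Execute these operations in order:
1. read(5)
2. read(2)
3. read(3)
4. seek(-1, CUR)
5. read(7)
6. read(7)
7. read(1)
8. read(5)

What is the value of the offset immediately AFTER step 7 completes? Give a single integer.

After 1 (read(5)): returned 'RZFZB', offset=5
After 2 (read(2)): returned 'EX', offset=7
After 3 (read(3)): returned 'SDH', offset=10
After 4 (seek(-1, CUR)): offset=9
After 5 (read(7)): returned 'HVOAZP7', offset=16
After 6 (read(7)): returned '6ZBM', offset=20
After 7 (read(1)): returned '', offset=20

Answer: 20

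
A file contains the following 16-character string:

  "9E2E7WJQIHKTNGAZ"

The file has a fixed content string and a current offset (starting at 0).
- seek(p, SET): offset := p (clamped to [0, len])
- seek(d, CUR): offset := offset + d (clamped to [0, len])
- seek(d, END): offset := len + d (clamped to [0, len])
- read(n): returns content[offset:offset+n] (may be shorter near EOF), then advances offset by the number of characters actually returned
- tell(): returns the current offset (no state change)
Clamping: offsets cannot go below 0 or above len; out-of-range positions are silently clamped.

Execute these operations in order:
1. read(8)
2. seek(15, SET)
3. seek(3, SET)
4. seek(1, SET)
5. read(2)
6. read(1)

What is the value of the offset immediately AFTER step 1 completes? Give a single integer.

Answer: 8

Derivation:
After 1 (read(8)): returned '9E2E7WJQ', offset=8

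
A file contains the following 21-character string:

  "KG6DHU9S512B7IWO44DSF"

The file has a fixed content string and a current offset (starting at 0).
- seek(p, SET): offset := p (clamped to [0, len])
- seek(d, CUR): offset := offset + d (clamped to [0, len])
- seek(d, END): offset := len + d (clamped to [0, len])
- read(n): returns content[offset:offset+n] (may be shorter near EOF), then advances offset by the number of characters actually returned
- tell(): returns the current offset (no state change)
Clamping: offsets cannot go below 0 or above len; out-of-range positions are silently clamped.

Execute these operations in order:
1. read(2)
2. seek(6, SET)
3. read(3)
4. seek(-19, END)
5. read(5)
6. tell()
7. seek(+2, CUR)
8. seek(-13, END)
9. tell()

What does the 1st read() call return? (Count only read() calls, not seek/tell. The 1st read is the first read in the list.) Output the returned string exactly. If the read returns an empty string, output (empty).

Answer: KG

Derivation:
After 1 (read(2)): returned 'KG', offset=2
After 2 (seek(6, SET)): offset=6
After 3 (read(3)): returned '9S5', offset=9
After 4 (seek(-19, END)): offset=2
After 5 (read(5)): returned '6DHU9', offset=7
After 6 (tell()): offset=7
After 7 (seek(+2, CUR)): offset=9
After 8 (seek(-13, END)): offset=8
After 9 (tell()): offset=8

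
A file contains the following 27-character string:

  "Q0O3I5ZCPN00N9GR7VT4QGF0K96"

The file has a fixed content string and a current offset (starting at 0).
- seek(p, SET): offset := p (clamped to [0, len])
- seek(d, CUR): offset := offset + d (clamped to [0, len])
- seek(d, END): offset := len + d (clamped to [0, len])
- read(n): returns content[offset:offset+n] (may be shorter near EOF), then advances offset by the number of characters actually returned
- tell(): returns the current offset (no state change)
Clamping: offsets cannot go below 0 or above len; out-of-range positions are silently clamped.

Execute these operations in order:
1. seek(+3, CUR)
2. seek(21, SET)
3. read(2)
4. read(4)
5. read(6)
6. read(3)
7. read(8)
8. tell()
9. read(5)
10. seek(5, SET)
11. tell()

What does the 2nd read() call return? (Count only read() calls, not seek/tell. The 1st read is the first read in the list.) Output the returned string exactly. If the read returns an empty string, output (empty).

Answer: 0K96

Derivation:
After 1 (seek(+3, CUR)): offset=3
After 2 (seek(21, SET)): offset=21
After 3 (read(2)): returned 'GF', offset=23
After 4 (read(4)): returned '0K96', offset=27
After 5 (read(6)): returned '', offset=27
After 6 (read(3)): returned '', offset=27
After 7 (read(8)): returned '', offset=27
After 8 (tell()): offset=27
After 9 (read(5)): returned '', offset=27
After 10 (seek(5, SET)): offset=5
After 11 (tell()): offset=5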